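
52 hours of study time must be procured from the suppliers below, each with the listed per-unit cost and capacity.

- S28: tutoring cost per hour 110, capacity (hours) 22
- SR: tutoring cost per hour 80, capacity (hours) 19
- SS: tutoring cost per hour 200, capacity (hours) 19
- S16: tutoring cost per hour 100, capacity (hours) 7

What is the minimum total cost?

5440

Cheapest first:
SR at 80: take all 19 hours → 33 still needed.
Take 7 from S16 at 100 → need 26 more.
Take 22 from S28 at 110 → need 4 more.
Take 4 from SS at 200 to finish.
Cost = 19×80 + 7×100 + 22×110 + 4×200 = 5440.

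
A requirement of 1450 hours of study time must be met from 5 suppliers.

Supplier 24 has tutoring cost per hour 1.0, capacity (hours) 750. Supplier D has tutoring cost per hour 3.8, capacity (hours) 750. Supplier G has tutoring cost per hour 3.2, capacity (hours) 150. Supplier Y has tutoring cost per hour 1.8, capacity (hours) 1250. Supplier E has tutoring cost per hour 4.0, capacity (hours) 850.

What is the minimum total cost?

Fill from the cheapest supplier first.
Supplier 24 (1.0): use full 750 — 700 hours to go.
Supplier Y (1.8): take the remaining 700 — done.
Supplier G, Supplier D, Supplier E: unused.
Cost = 750×1.0 + 700×1.8 = 2010.

2010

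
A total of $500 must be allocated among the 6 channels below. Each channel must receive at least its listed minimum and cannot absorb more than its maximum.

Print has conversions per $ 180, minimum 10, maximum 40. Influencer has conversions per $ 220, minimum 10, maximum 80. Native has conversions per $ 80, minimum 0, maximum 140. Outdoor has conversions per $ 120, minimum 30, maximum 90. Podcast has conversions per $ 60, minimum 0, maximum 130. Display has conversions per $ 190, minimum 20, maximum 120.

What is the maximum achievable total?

71400

Meeting every minimum uses 10+10+0+30+0+20 = 70 $, leaving 430.
Rank by conversions per $: Influencer 220 > Display 190 > Print 180 > Outdoor 120 > Native 80 > Podcast 60.
Influencer: +70 to 80 (cap) — 360 left.
Display takes 100 more to reach its cap of 120 — 260 left.
Give Print 30 more to hit its cap of 40 — 230 left.
Give Outdoor 60 more to hit its cap of 90 — 170 left.
Give Native 140 more to hit its cap of 140 — 30 left.
Podcast: +30 (room for 130) → 30. Pool exhausted.
Total = 180×40 + 220×80 + 80×140 + 120×90 + 60×30 + 190×120 = 71400.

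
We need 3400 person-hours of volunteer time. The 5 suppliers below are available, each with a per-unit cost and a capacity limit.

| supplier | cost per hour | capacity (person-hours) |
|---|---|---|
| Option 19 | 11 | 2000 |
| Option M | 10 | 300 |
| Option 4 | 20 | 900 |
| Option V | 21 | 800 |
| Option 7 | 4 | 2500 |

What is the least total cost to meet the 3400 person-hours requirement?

Fill from the cheapest supplier first.
Option 7 at 4: take all 2500 person-hours ; 900 still needed.
Option M (10): use full 300 ; 600 person-hours to go.
Option 19 (11): take the remaining 600 ; done.
Option 4, Option V: unused.
Cost = 2500×4 + 300×10 + 600×11 = 19600.

19600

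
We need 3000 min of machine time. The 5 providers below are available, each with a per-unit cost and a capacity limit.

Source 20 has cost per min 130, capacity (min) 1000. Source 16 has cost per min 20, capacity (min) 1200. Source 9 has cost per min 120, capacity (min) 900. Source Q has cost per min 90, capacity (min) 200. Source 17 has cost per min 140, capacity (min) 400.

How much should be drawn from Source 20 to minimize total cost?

Cheapest first:
Source 16 (20): use full 1200 — 1800 min to go.
Source Q at 90: take all 200 min — 1600 still needed.
Source 9 (120): use full 900 — 700 min to go.
Source 20 (130): take the remaining 700 — done.
Source 17: unused.

700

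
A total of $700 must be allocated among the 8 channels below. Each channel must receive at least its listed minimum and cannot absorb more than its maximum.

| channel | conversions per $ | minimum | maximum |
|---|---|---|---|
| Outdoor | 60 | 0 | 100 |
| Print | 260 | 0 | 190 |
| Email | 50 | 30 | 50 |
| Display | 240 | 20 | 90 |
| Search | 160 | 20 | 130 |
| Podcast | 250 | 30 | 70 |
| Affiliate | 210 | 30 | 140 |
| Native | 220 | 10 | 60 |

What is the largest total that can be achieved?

151800

Meeting every minimum uses 0+0+30+20+20+30+30+10 = 140 $, leaving 560.
Rank by conversions per $: Print 260 > Podcast 250 > Display 240 > Native 220 > Affiliate 210 > Search 160 > Outdoor 60 > Email 50.
Print: +190 to 190 (cap) → 370 left.
Podcast: +40 to 70 (cap) → 330 left.
Give Display 70 more to hit its cap of 90 → 260 left.
Native takes 50 more to reach its cap of 60 → 210 left.
Affiliate takes 110 more to reach its cap of 140 → 100 left.
Search: +100 (room for 110) → 120. Pool exhausted.
Total = 260×190 + 50×30 + 240×90 + 160×120 + 250×70 + 210×140 + 220×60 = 151800.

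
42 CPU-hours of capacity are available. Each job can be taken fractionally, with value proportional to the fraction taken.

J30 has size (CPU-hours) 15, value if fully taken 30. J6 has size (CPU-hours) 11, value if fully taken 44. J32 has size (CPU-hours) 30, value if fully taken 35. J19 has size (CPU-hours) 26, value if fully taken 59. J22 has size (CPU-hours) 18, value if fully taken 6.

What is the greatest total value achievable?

113

Rank by value-to-size ratio: J6 44/11≈4, J19 59/26≈2.27, J30 30/15≈2, J32 35/30≈1.17, J22 6/18≈0.333.
All 11 CPU-hours of J6 fit (value 44) ; 31 remain.
J19: take in full, 26 CPU-hours for value 59 ; 5 left.
Fill the last 5 CPU-hours with part of J30: 5/15 of it earns 10.
Total value = 113.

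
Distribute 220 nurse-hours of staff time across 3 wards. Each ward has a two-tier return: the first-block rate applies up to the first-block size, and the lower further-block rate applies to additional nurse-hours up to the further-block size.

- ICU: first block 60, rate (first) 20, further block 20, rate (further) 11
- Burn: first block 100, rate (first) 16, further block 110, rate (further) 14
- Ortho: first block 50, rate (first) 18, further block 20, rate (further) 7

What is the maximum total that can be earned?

Treat each block as its own option and order by rate: ICU/T1 20 > Ortho/T1 18 > Burn/T1 16 > Burn/T2 14 > ICU/T2 11 > Ortho/T2 7.
ICU T1 at 20: fill all 60 → 160 left.
Ortho T1 at 18: fill all 50 → 110 left.
Burn/T1 (16): +100 → 10 left.
10 remain; put them into Burn T2 at 14.
Total = 20×60 + 18×50 + 16×100 + 14×10 = 3840.

3840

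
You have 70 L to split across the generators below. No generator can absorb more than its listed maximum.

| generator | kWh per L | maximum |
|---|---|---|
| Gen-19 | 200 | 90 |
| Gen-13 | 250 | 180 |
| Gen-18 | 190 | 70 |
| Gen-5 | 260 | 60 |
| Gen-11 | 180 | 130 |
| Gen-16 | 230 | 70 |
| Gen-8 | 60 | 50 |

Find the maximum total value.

Rank by kWh per L: Gen-5 260 > Gen-13 250 > Gen-16 230 > Gen-19 200 > Gen-18 190 > Gen-11 180 > Gen-8 60.
Give Gen-5 60 to hit its cap of 60 — 10 left.
Gen-13: +10 (room for 180) → 10. Pool exhausted.
Total = 250×10 + 260×60 = 18100.

18100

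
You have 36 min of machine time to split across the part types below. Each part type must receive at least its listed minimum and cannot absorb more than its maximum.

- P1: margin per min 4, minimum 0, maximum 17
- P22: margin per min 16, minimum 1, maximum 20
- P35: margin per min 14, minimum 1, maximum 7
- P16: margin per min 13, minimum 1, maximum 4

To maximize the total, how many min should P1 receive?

Meeting every minimum uses 0+1+1+1 = 3 min, leaving 33.
Order the part types by margin per min: P22 16 > P35 14 > P16 13 > P1 4.
Give P22 19 more to hit its cap of 20 — 14 left.
Give P35 6 more to hit its cap of 7 — 8 left.
Give P16 3 more to hit its cap of 4 — 5 left.
P1 has room for 17 more but only 5 remain, so it gets 5.

5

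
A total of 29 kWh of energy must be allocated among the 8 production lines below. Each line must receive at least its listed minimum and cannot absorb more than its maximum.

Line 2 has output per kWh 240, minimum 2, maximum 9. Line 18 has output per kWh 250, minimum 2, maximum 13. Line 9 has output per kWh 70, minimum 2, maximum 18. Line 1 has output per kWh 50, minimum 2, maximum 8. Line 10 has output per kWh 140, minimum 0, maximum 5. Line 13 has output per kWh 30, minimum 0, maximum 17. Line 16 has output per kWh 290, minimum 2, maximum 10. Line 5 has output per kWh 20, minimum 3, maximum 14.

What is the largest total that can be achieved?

Meeting every minimum uses 2+2+2+2+0+0+2+3 = 13 kWh, leaving 16.
Order the production lines by output per kWh: Line 16 290 > Line 18 250 > Line 2 240 > Line 10 140 > Line 9 70 > Line 1 50 > Line 13 30 > Line 5 20.
Give Line 16 8 more to hit its cap of 10 → 8 left.
Only 8 left; Line 18 takes them to reach 10.
Total = 240×2 + 250×10 + 70×2 + 50×2 + 290×10 + 20×3 = 6180.

6180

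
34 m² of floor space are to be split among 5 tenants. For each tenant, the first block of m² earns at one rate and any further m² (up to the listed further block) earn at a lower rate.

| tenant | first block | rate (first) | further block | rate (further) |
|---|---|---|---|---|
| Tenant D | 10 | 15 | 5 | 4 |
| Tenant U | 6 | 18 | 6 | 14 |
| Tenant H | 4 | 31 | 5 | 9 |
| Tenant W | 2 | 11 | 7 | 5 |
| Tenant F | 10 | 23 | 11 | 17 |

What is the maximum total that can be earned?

Rank every tier by rate: Tenant H/first 31 > Tenant F/first 23 > Tenant U/first 18 > Tenant F/second 17 > Tenant D/first 15 > Tenant U/second 14 > Tenant W/first 11 > Tenant H/second 9 > Tenant W/second 5 > Tenant D/second 4.
Tenant H first at 31: fill all 4 ; 30 left.
Tenant F/first (23): +10 ; 20 left.
Tenant U first at 18: fill all 6 ; 14 left.
Tenant F/second (17): +11 ; 3 left.
Tenant D first at 15: only 3 left, fill 3.
Total = 31×4 + 23×10 + 18×6 + 17×11 + 15×3 = 694.

694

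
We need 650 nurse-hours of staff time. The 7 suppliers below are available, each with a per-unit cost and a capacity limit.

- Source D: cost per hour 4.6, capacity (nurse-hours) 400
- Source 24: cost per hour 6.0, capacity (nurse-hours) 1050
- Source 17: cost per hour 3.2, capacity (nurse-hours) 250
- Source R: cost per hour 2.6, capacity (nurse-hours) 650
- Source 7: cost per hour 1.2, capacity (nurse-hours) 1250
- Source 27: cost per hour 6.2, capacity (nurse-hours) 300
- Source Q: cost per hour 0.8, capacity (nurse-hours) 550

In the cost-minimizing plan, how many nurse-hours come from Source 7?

100

Fill from the cheapest supplier first.
Source Q at 0.8: take all 550 nurse-hours — 100 still needed.
Source 7 (1.2): take the remaining 100 — done.
Source R, Source 17, Source D, Source 24, Source 27: unused.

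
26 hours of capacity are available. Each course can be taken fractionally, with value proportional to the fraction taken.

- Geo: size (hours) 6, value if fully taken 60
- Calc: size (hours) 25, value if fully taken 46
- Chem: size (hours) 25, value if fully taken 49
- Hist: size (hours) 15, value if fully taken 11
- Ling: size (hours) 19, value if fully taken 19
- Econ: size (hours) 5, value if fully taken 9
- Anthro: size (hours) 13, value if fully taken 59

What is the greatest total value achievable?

132.72

Rank by value-to-size ratio: Geo 60/6≈10, Anthro 59/13≈4.54, Chem 49/25≈1.96, Calc 46/25≈1.84, Econ 9/5≈1.8, Ling 19/19≈1, Hist 11/15≈0.733.
Take all of Geo (6 hours, value 60) → 20 hours left.
All 13 hours of Anthro fit (value 59) → 7 remain.
7 hours left: a 7/25 share of Chem gives 49×7/25 = 13.72.
Total value = 132.72.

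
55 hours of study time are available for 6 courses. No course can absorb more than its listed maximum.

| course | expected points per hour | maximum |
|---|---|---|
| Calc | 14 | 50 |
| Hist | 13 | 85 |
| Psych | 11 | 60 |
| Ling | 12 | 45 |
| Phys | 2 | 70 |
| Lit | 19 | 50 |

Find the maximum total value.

1020

Order the courses by expected points per hour: Lit 19 > Calc 14 > Hist 13 > Ling 12 > Psych 11 > Phys 2.
Lit: +50 to 50 (cap) ; 5 left.
Calc: +5 (room for 50) → 5. Pool exhausted.
Total = 14×5 + 19×50 = 1020.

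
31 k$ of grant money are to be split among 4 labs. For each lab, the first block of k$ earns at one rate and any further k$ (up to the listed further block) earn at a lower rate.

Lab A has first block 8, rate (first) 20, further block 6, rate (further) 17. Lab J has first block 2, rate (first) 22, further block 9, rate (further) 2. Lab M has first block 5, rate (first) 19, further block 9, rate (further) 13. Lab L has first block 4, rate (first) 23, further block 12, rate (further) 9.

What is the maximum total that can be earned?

571

Order all 8 blocks by rate: Lab L/tier1 23 > Lab J/tier1 22 > Lab A/tier1 20 > Lab M/tier1 19 > Lab A/tier2 17 > Lab M/tier2 13 > Lab L/tier2 9 > Lab J/tier2 2.
Lab L/tier1 (23): +4 — 27 left.
Lab J tier1 at 22: fill all 2 — 25 left.
Lab A/tier1 (20): +8 — 17 left.
Fill Lab M tier1 block (5 at 19) — 12 left.
Lab A/tier2 (17): +6 — 6 left.
Lab M tier2 at 13: only 6 left, fill 6.
Total = 23×4 + 22×2 + 20×8 + 19×5 + 17×6 + 13×6 = 571.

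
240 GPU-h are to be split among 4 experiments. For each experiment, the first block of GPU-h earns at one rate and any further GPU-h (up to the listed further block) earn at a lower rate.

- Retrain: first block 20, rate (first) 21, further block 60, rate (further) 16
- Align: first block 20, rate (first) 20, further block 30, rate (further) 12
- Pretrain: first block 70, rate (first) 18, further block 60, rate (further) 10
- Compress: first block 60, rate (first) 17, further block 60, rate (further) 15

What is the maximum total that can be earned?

4210

Rank every tier by rate: Retrain/first 21 > Align/first 20 > Pretrain/first 18 > Compress/first 17 > Retrain/second 16 > Compress/second 15 > Align/second 12 > Pretrain/second 10.
Retrain/first (21): +20 → 220 left.
Align/first (20): +20 → 200 left.
Fill Pretrain first block (70 at 18) → 130 left.
Compress first at 17: fill all 60 → 70 left.
Fill Retrain second block (60 at 16) → 10 left.
10 remain; put them into Compress second at 15.
Total = 21×20 + 20×20 + 18×70 + 17×60 + 16×60 + 15×10 = 4210.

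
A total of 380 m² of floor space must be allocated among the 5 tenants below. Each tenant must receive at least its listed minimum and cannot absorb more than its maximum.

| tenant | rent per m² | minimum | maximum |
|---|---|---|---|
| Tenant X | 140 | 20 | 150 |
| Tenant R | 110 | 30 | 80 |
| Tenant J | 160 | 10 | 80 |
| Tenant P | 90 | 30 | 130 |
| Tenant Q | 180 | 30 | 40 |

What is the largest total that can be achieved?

Meeting every minimum uses 20+30+10+30+30 = 120 m², leaving 260.
Rank by rent per m²: Tenant Q 180 > Tenant J 160 > Tenant X 140 > Tenant R 110 > Tenant P 90.
Tenant Q: +10 to 40 (cap) → 250 left.
Give Tenant J 70 more to hit its cap of 80 → 180 left.
Tenant X takes 130 more to reach its cap of 150 → 50 left.
Tenant R takes 50 more to reach its cap of 80 → 0 left.
Total = 140×150 + 110×80 + 160×80 + 90×30 + 180×40 = 52500.

52500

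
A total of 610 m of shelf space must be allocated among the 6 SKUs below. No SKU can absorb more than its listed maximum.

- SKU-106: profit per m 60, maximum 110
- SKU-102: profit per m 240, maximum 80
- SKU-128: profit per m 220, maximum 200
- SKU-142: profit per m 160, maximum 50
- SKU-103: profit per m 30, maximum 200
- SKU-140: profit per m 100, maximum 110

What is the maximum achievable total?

Highest profit per m first: SKU-102 240 > SKU-128 220 > SKU-142 160 > SKU-140 100 > SKU-106 60 > SKU-103 30.
Give SKU-102 80 to hit its cap of 80 — 530 left.
Give SKU-128 200 to hit its cap of 200 — 330 left.
SKU-142: +50 to 50 (cap) — 280 left.
SKU-140 takes 110 to reach its cap of 110 — 170 left.
SKU-106 takes 110 to reach its cap of 110 — 60 left.
SKU-103: +60 (room for 200) → 60. Pool exhausted.
Total = 60×110 + 240×80 + 220×200 + 160×50 + 30×60 + 100×110 = 90600.

90600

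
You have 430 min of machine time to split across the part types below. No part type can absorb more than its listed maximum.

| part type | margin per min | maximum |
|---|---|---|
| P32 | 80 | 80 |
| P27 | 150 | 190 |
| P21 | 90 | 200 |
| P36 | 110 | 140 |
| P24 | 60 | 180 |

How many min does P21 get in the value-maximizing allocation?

Highest margin per min first: P27 150 > P36 110 > P21 90 > P32 80 > P24 60.
P27 takes 190 to reach its cap of 190 — 240 left.
P36: +140 to 140 (cap) — 100 left.
P21: +100 (room for 200) → 100. Pool exhausted.

100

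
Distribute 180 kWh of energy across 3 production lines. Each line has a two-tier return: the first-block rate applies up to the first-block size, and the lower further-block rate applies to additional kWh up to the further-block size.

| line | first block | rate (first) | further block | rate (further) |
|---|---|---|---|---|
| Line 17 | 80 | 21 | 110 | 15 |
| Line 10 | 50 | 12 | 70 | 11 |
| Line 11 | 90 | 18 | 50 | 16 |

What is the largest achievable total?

3460

Order all 6 blocks by rate: Line 17/first 21 > Line 11/first 18 > Line 11/second 16 > Line 17/second 15 > Line 10/first 12 > Line 10/second 11.
Fill Line 17 first block (80 at 21) — 100 left.
Line 11 first at 18: fill all 90 — 10 left.
10 remain; put them into Line 11 second at 16.
Total = 21×80 + 18×90 + 16×10 = 3460.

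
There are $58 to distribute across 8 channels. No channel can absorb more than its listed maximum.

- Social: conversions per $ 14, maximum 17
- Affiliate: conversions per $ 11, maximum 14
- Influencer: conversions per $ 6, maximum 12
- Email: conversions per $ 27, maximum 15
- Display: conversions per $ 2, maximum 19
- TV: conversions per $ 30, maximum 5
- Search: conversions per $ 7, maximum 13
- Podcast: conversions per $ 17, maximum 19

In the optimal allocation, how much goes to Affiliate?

Rank by conversions per $: TV 30 > Email 27 > Podcast 17 > Social 14 > Affiliate 11 > Search 7 > Influencer 6 > Display 2.
TV: +5 to 5 (cap) ; 53 left.
Email: +15 to 15 (cap) ; 38 left.
Podcast takes 19 to reach its cap of 19 ; 19 left.
Social: +17 to 17 (cap) ; 2 left.
Affiliate: +2 (room for 14) → 2. Pool exhausted.

2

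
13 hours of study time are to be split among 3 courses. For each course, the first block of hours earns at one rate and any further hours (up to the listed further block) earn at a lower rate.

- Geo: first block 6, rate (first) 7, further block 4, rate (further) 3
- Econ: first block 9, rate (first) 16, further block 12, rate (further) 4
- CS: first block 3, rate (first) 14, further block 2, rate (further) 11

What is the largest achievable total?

Order all 6 blocks by rate: Econ/tier1 16 > CS/tier1 14 > CS/tier2 11 > Geo/tier1 7 > Econ/tier2 4 > Geo/tier2 3.
Econ/tier1 (16): +9 — 4 left.
CS/tier1 (14): +3 — 1 left.
CS/tier2: +1 of 2 at 11; pool empty.
Total = 16×9 + 14×3 + 11×1 = 197.

197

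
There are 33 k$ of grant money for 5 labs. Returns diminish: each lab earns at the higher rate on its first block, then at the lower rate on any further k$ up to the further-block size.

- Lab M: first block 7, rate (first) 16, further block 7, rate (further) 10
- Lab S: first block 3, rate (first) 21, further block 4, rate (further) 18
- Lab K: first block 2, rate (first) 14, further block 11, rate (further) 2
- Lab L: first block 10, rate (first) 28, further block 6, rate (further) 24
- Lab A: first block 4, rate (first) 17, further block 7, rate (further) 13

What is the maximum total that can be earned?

723

Rank every tier by rate: Lab L/first 28 > Lab L/second 24 > Lab S/first 21 > Lab S/second 18 > Lab A/first 17 > Lab M/first 16 > Lab K/first 14 > Lab A/second 13 > Lab M/second 10 > Lab K/second 2.
Lab L first at 28: fill all 10 → 23 left.
Lab L second at 24: fill all 6 → 17 left.
Fill Lab S first block (3 at 21) → 14 left.
Fill Lab S second block (4 at 18) → 10 left.
Fill Lab A first block (4 at 17) → 6 left.
Lab M/first: +6 of 7 at 16; pool empty.
Total = 28×10 + 24×6 + 21×3 + 18×4 + 17×4 + 16×6 = 723.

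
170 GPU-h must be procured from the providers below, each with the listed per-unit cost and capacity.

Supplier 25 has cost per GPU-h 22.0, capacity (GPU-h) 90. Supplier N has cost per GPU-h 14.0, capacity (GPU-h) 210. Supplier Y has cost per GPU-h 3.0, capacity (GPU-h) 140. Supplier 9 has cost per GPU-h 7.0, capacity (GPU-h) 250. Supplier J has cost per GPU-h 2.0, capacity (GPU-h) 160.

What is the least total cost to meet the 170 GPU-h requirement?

Fill from the cheapest provider first.
Supplier J at 2.0: take all 160 GPU-h — 10 still needed.
Take 10 from Supplier Y at 3.0 to finish.
Supplier 9, Supplier N, Supplier 25: unused.
Cost = 160×2.0 + 10×3.0 = 350.

350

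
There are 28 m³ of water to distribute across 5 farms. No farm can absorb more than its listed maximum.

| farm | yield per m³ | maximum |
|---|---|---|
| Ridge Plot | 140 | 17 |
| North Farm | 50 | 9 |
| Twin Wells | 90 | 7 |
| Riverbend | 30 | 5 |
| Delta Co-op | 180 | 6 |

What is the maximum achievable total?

Highest yield per m³ first: Delta Co-op 180 > Ridge Plot 140 > Twin Wells 90 > North Farm 50 > Riverbend 30.
Give Delta Co-op 6 to hit its cap of 6 — 22 left.
Give Ridge Plot 17 to hit its cap of 17 — 5 left.
Twin Wells: +5 (room for 7) → 5. Pool exhausted.
Total = 140×17 + 90×5 + 180×6 = 3910.

3910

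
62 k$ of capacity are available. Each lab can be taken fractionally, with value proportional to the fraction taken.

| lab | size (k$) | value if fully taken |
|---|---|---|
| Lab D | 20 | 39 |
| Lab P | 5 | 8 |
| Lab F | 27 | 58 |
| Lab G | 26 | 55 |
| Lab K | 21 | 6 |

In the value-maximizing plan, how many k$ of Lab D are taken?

9

Rank by value-to-size ratio: Lab F 58/27≈2.15, Lab G 55/26≈2.12, Lab D 39/20≈1.95, Lab P 8/5≈1.6, Lab K 6/21≈0.286.
Take all of Lab F (27 k$, value 58) — 35 k$ left.
Take all of Lab G (26 k$, value 55) — 9 k$ left.
Only 9 k$ remain; take 9/20 of Lab D for value 39×9/20 = 17.55.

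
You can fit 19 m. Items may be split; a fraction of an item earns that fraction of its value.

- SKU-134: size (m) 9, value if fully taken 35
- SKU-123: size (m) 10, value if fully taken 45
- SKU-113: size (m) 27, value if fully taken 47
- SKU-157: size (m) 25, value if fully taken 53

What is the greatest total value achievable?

80

Sort by value density: SKU-123 45/10≈4.5, SKU-134 35/9≈3.89, SKU-157 53/25≈2.12, SKU-113 47/27≈1.74.
SKU-123: take in full, 10 m for value 45 → 9 left.
All 9 m of SKU-134 fit (value 35) → 0 remain.
Total value = 80.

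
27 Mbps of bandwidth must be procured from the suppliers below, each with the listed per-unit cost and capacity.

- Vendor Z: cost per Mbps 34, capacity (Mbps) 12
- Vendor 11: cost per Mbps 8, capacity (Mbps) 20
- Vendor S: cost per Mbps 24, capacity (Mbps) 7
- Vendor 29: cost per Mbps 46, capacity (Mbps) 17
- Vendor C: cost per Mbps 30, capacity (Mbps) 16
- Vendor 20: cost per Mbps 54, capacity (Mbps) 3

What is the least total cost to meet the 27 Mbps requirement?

328

Fill from the cheapest supplier first.
Take 20 from Vendor 11 at 8 → need 7 more.
Vendor S (24): use full 7 → 0 Mbps to go.
Vendor C, Vendor Z, Vendor 29, Vendor 20: unused.
Cost = 20×8 + 7×24 = 328.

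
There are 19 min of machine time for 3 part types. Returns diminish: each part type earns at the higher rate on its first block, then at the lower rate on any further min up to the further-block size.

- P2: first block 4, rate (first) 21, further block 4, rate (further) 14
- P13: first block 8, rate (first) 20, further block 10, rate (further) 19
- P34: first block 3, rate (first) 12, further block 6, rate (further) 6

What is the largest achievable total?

377

Rank every tier by rate: P2/T1 21 > P13/T1 20 > P13/T2 19 > P2/T2 14 > P34/T1 12 > P34/T2 6.
P2/T1 (21): +4 ; 15 left.
Fill P13 T1 block (8 at 20) ; 7 left.
P13 T2 at 19: only 7 left, fill 7.
Total = 21×4 + 20×8 + 19×7 = 377.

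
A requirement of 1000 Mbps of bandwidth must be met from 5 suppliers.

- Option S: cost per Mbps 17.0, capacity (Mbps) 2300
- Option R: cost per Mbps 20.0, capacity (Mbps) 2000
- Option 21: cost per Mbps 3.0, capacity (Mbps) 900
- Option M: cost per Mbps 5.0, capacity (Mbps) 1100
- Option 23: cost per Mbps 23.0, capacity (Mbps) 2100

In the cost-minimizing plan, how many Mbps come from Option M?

100

Cheapest first:
Option 21 at 3.0: take all 900 Mbps — 100 still needed.
Option M at 5.0: take 100 of its 1100 — requirement met.
Option S, Option R, Option 23: unused.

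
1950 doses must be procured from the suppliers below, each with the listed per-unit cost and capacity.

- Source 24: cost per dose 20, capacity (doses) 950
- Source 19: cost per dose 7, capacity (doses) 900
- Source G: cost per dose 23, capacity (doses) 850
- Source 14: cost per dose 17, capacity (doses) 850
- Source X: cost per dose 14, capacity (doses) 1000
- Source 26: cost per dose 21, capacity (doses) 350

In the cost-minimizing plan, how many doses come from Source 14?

Cheapest first:
Take 900 from Source 19 at 7 — need 1050 more.
Take 1000 from Source X at 14 — need 50 more.
Source 14 (17): take the remaining 50 — done.
Source 24, Source 26, Source G: unused.

50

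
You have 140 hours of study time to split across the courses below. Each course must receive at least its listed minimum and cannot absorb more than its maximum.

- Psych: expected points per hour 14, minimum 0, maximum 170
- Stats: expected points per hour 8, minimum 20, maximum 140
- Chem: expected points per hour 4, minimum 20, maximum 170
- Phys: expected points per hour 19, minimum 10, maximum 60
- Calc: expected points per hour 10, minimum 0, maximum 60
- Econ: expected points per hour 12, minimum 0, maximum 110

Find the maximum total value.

Meeting every minimum uses 0+20+20+10+0+0 = 50 hours, leaving 90.
Rank by expected points per hour: Phys 19 > Psych 14 > Econ 12 > Calc 10 > Stats 8 > Chem 4.
Phys: +50 to 60 (cap) — 40 left.
Psych has room for 170 more but only 40 remain, so it gets 40.
Total = 14×40 + 8×20 + 4×20 + 19×60 = 1940.

1940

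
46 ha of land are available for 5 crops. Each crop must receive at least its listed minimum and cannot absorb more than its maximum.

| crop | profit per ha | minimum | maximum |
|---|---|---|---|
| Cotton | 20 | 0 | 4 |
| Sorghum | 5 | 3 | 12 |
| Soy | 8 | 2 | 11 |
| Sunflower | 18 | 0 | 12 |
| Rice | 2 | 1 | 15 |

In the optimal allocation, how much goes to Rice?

7

Meeting every minimum uses 0+3+2+0+1 = 6 ha, leaving 40.
Rank by profit per ha: Cotton 20 > Sunflower 18 > Soy 8 > Sorghum 5 > Rice 2.
Give Cotton 4 more to hit its cap of 4 ; 36 left.
Sunflower takes 12 more to reach its cap of 12 ; 24 left.
Soy takes 9 more to reach its cap of 11 ; 15 left.
Give Sorghum 9 more to hit its cap of 12 ; 6 left.
Rice has room for 14 more but only 6 remain, so it gets 7.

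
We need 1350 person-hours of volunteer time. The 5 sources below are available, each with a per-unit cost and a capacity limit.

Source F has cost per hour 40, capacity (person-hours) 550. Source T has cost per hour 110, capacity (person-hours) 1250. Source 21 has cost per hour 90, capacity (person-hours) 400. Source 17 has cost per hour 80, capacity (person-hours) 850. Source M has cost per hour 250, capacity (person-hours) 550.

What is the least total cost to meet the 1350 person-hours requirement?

Use sources in increasing cost order.
Source F (40): use full 550 → 800 person-hours to go.
Source 17 (80): take the remaining 800 → done.
Source 21, Source T, Source M: unused.
Cost = 550×40 + 800×80 = 86000.

86000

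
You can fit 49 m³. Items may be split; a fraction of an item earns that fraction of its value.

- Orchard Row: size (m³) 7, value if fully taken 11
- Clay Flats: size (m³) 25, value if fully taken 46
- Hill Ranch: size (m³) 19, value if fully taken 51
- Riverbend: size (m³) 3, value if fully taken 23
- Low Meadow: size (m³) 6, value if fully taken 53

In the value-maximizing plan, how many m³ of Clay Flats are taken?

Rank by value-to-size ratio: Low Meadow 53/6≈8.83, Riverbend 23/3≈7.67, Hill Ranch 51/19≈2.68, Clay Flats 46/25≈1.84, Orchard Row 11/7≈1.57.
Low Meadow: take in full, 6 m³ for value 53 → 43 left.
Take all of Riverbend (3 m³, value 23) → 40 m³ left.
Take all of Hill Ranch (19 m³, value 51) → 21 m³ left.
Fill the last 21 m³ with part of Clay Flats: 21/25 of it earns 38.64.

21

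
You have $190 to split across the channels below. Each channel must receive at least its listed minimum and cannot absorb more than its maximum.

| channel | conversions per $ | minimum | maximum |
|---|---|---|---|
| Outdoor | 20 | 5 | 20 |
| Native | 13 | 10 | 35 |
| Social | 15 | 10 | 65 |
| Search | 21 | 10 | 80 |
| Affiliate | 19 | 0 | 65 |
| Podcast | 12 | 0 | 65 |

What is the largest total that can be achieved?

3670

Meeting every minimum uses 5+10+10+10+0+0 = 35 $, leaving 155.
Order the channels by conversions per $: Search 21 > Outdoor 20 > Affiliate 19 > Social 15 > Native 13 > Podcast 12.
Search: +70 to 80 (cap) ; 85 left.
Outdoor: +15 to 20 (cap) ; 70 left.
Affiliate: +65 to 65 (cap) ; 5 left.
Only 5 left; Social takes them to reach 15.
Total = 20×20 + 13×10 + 15×15 + 21×80 + 19×65 = 3670.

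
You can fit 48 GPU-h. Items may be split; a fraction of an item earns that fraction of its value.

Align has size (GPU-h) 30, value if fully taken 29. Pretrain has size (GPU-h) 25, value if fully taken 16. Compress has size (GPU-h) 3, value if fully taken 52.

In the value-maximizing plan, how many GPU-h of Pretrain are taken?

Rank by value-to-size ratio: Compress 52/3≈17.3, Align 29/30≈0.967, Pretrain 16/25≈0.64.
Compress: take in full, 3 GPU-h for value 52 — 45 left.
All 30 GPU-h of Align fit (value 29) — 15 remain.
Only 15 GPU-h remain; take 15/25 of Pretrain for value 16×15/25 = 9.6.

15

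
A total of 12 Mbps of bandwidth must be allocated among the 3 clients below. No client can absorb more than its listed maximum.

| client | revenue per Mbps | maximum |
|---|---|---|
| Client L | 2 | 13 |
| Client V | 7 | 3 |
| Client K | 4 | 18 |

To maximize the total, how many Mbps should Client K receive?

9

Order the clients by revenue per Mbps: Client V 7 > Client K 4 > Client L 2.
Client V takes 3 to reach its cap of 3 → 9 left.
Client K has room for 18 but only 9 remain, so it gets 9.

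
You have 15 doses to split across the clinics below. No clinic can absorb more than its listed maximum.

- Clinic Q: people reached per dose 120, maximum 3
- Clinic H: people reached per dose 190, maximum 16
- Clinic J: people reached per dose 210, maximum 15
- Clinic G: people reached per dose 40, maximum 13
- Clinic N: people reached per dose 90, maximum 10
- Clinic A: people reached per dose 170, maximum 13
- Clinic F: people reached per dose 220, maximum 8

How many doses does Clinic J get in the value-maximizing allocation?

Highest people reached per dose first: Clinic F 220 > Clinic J 210 > Clinic H 190 > Clinic A 170 > Clinic Q 120 > Clinic N 90 > Clinic G 40.
Clinic F takes 8 to reach its cap of 8 → 7 left.
Clinic J has room for 15 but only 7 remain, so it gets 7.

7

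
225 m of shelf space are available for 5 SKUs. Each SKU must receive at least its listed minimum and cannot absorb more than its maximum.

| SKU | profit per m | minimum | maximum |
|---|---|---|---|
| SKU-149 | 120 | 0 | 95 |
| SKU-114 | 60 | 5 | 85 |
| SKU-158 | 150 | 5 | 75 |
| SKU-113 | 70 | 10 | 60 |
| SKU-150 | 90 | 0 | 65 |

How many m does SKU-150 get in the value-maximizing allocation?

Meeting every minimum uses 0+5+5+10+0 = 20 m, leaving 205.
Highest profit per m first: SKU-158 150 > SKU-149 120 > SKU-150 90 > SKU-113 70 > SKU-114 60.
SKU-158: +70 to 75 (cap) → 135 left.
SKU-149: +95 to 95 (cap) → 40 left.
Only 40 left; SKU-150 takes them to reach 40.

40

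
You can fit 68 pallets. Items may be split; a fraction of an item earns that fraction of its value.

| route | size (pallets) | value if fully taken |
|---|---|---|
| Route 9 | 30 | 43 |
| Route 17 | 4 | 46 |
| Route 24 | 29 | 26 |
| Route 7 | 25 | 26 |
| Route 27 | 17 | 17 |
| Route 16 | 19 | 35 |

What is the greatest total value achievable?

139.6

Sort by value density: Route 17 46/4≈11.5, Route 16 35/19≈1.84, Route 9 43/30≈1.43, Route 7 26/25≈1.04, Route 27 17/17≈1, Route 24 26/29≈0.897.
All 4 pallets of Route 17 fit (value 46) → 64 remain.
All 19 pallets of Route 16 fit (value 35) → 45 remain.
Route 9: take in full, 30 pallets for value 43 → 15 left.
Only 15 pallets remain; take 15/25 of Route 7 for value 26×15/25 = 15.6.
Total value = 139.6.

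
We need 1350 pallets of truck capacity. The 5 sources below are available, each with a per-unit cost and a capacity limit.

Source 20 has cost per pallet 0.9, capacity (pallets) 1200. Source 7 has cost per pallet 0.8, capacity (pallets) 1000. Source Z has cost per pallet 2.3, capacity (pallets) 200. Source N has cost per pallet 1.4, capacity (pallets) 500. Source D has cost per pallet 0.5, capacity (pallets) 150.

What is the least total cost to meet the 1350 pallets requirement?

1055

Use sources in increasing cost order.
Source D (0.5): use full 150 — 1200 pallets to go.
Source 7 (0.8): use full 1000 — 200 pallets to go.
Source 20 (0.9): take the remaining 200 — done.
Source N, Source Z: unused.
Cost = 150×0.5 + 1000×0.8 + 200×0.9 = 1055.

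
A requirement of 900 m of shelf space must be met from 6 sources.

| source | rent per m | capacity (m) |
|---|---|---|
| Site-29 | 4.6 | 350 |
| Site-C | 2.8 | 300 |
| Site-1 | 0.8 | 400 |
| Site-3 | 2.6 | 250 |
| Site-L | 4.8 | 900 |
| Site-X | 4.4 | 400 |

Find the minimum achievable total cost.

1670

Cheapest first:
Site-1 (0.8): use full 400 ; 500 m to go.
Take 250 from Site-3 at 2.6 ; need 250 more.
Site-C (2.8): take the remaining 250 ; done.
Site-X, Site-29, Site-L: unused.
Cost = 400×0.8 + 250×2.6 + 250×2.8 = 1670.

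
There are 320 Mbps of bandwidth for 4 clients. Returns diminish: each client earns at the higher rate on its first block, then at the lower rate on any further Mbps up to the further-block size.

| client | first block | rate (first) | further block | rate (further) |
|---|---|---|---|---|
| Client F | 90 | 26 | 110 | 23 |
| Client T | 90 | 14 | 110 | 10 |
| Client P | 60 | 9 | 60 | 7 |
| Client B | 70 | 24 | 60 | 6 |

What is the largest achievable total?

Order all 8 blocks by rate: Client F/tier1 26 > Client B/tier1 24 > Client F/tier2 23 > Client T/tier1 14 > Client T/tier2 10 > Client P/tier1 9 > Client P/tier2 7 > Client B/tier2 6.
Client F/tier1 (26): +90 → 230 left.
Client B tier1 at 24: fill all 70 → 160 left.
Client F tier2 at 23: fill all 110 → 50 left.
Client T tier1 at 14: only 50 left, fill 50.
Total = 26×90 + 24×70 + 23×110 + 14×50 = 7250.

7250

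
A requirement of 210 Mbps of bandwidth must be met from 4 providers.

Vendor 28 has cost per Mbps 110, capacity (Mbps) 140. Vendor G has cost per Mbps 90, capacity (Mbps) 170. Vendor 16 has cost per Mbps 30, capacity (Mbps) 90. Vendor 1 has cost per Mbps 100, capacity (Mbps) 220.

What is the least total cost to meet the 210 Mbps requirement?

13500

Cheapest first:
Vendor 16 (30): use full 90 ; 120 Mbps to go.
Vendor G at 90: take 120 of its 170 ; requirement met.
Vendor 1, Vendor 28: unused.
Cost = 90×30 + 120×90 = 13500.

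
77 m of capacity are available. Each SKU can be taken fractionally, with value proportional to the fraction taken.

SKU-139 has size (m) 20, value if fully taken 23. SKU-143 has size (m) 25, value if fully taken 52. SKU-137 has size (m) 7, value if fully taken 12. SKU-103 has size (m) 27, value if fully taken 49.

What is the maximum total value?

Rank by value-to-size ratio: SKU-143 52/25≈2.08, SKU-103 49/27≈1.81, SKU-137 12/7≈1.71, SKU-139 23/20≈1.15.
All 25 m of SKU-143 fit (value 52) — 52 remain.
Take all of SKU-103 (27 m, value 49) — 25 m left.
Take all of SKU-137 (7 m, value 12) — 18 m left.
18 m left: a 18/20 share of SKU-139 gives 23×18/20 = 20.7.
Total value = 133.7.

133.7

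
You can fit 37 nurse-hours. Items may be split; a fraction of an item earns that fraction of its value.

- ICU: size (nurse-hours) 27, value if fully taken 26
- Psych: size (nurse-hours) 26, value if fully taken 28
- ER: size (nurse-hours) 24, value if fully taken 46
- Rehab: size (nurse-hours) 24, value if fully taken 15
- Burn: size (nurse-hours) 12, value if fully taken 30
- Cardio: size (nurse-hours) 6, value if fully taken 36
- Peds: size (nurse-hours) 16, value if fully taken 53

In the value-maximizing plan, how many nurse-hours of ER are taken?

Rank by value-to-size ratio: Cardio 36/6≈6, Peds 53/16≈3.31, Burn 30/12≈2.5, ER 46/24≈1.92, Psych 28/26≈1.08, ICU 26/27≈0.963, Rehab 15/24≈0.625.
All 6 nurse-hours of Cardio fit (value 36) — 31 remain.
All 16 nurse-hours of Peds fit (value 53) — 15 remain.
Take all of Burn (12 nurse-hours, value 30) — 3 nurse-hours left.
3 nurse-hours left: a 3/24 share of ER gives 46×3/24 = 5.75.

3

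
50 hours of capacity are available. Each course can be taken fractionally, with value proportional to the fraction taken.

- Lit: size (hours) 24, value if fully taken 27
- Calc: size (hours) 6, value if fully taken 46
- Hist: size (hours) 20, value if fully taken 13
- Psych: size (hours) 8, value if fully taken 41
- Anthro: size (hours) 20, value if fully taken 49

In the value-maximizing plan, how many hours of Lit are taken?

Best value per unit of size first: Calc 46/6≈7.67, Psych 41/8≈5.12, Anthro 49/20≈2.45, Lit 27/24≈1.12, Hist 13/20≈0.65.
Calc: take in full, 6 hours for value 46 ; 44 left.
Psych: take in full, 8 hours for value 41 ; 36 left.
Take all of Anthro (20 hours, value 49) ; 16 hours left.
Fill the last 16 hours with part of Lit: 16/24 of it earns 18.

16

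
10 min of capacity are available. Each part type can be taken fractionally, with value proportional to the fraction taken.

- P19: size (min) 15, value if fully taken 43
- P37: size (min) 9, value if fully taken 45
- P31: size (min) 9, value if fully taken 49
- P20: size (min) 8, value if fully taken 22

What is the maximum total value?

Rank by value-to-size ratio: P31 49/9≈5.44, P37 45/9≈5, P19 43/15≈2.87, P20 22/8≈2.75.
All 9 min of P31 fit (value 49) ; 1 remain.
1 min left: a 1/9 share of P37 gives 45×1/9 = 5.
Total value = 54.

54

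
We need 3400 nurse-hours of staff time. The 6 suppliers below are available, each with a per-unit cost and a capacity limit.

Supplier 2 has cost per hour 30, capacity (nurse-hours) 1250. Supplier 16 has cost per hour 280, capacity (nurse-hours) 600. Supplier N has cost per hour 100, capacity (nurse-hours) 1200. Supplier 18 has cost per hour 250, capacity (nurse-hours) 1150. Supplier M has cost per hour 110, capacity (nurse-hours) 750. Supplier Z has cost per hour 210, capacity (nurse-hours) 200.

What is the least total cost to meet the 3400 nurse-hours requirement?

Cheapest first:
Supplier 2 at 30: take all 1250 nurse-hours — 2150 still needed.
Supplier N (100): use full 1200 — 950 nurse-hours to go.
Take 750 from Supplier M at 110 — need 200 more.
Supplier Z (210): use full 200 — 0 nurse-hours to go.
Supplier 18, Supplier 16: unused.
Cost = 1250×30 + 1200×100 + 750×110 + 200×210 = 282000.

282000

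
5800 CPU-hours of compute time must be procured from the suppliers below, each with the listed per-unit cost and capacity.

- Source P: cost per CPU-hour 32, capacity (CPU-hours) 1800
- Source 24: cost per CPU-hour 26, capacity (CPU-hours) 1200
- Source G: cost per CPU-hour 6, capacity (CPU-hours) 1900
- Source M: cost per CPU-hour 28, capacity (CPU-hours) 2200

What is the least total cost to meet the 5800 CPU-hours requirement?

Cheapest first:
Source G at 6: take all 1900 CPU-hours → 3900 still needed.
Take 1200 from Source 24 at 26 → need 2700 more.
Source M at 28: take all 2200 CPU-hours → 500 still needed.
Source P at 32: take 500 of its 1800 → requirement met.
Cost = 1900×6 + 1200×26 + 2200×28 + 500×32 = 120200.

120200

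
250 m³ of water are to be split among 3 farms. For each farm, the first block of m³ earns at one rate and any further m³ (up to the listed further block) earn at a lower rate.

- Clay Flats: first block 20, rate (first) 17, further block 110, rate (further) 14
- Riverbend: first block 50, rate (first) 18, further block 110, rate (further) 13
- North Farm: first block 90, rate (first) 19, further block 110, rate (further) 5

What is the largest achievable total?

4210

Order all 6 blocks by rate: North Farm/first 19 > Riverbend/first 18 > Clay Flats/first 17 > Clay Flats/second 14 > Riverbend/second 13 > North Farm/second 5.
North Farm first at 19: fill all 90 ; 160 left.
Riverbend first at 18: fill all 50 ; 110 left.
Fill Clay Flats first block (20 at 17) ; 90 left.
90 remain; put them into Clay Flats second at 14.
Total = 19×90 + 18×50 + 17×20 + 14×90 = 4210.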